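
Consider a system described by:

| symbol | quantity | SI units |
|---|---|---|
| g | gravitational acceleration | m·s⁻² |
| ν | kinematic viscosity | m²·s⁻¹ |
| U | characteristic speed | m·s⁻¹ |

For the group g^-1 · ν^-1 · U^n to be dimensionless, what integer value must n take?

Balance the L exponent: (1)·n from U, plus −(1) − (2) = -3 from the rest, must sum to zero.
n − 3 = 0, so n = 3.

3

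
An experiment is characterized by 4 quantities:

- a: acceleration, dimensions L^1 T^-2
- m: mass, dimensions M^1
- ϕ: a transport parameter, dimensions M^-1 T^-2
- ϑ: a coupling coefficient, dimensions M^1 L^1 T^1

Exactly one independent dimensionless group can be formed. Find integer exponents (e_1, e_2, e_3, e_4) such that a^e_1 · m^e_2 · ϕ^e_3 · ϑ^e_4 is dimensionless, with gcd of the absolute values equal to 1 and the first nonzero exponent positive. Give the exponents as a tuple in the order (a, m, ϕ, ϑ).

(2, -1, -3, -2)

M: e_1·(0) + e_2·(1) + e_3·(-1) + e_4·(1) = 0
L: e_1·(1) + e_2·(0) + e_3·(0) + e_4·(1) = 0
T: e_1·(-2) + e_2·(0) + e_3·(-2) + e_4·(1) = 0
Solving this homogeneous linear system for the smallest-integer solution (first nonzero entry positive) gives (2, -1, -3, -2).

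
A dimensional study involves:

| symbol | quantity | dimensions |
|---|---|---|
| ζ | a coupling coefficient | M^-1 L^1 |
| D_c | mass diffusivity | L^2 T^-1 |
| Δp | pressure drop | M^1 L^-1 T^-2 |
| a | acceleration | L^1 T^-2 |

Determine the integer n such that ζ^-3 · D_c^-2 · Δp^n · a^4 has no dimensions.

-3

Balance the M exponent: (1)·n from Δp, plus −3·(-1) − 2·(0) + 4·(0) = 3 from the rest, must sum to zero.
n + 3 = 0, so n = -3.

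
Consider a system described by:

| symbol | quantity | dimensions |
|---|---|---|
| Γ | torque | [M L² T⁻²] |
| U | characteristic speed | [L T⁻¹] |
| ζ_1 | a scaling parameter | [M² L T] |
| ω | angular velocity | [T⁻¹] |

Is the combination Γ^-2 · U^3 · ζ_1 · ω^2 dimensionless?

Sum the exponent of each base dimension across the product:
  M: −2·[Γ]_M + 3·[U]_M + [ζ_1]_M + 2·[ω]_M = −2·(1) + 3·(0) + (2) + 2·(0) = 0
  L: −2·[Γ]_L + 3·[U]_L + [ζ_1]_L + 2·[ω]_L = −2·(2) + 3·(1) + (1) + 2·(0) = 0
  T: −2·[Γ]_T + 3·[U]_T + [ζ_1]_T + 2·[ω]_T = −2·(-2) + 3·(-1) + (1) + 2·(-1) = 0
All base exponents vanish — dimensionless.

yes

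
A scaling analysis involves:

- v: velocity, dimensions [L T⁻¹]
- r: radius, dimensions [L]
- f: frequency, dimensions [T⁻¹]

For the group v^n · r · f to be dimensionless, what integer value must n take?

-1

Balance the L exponent: (1)·n from v, plus (1) + (0) = 1 from the rest, must sum to zero.
n + 1 = 0, so n = -1.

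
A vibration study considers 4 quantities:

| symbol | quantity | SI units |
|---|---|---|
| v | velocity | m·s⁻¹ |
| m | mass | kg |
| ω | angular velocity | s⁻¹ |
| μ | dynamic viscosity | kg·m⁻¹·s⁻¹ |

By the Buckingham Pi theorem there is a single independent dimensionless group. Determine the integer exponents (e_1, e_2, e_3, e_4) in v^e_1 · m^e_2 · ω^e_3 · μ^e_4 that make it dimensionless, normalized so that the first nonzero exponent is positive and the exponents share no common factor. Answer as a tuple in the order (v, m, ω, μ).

M: e_1·(0) + e_2·(1) + e_3·(0) + e_4·(1) = 0
L: e_1·(1) + e_2·(0) + e_3·(0) + e_4·(-1) = 0
T: e_1·(-1) + e_2·(0) + e_3·(-1) + e_4·(-1) = 0
Solving this homogeneous linear system for the smallest-integer solution (first nonzero entry positive) gives (1, -1, -2, 1).

(1, -1, -2, 1)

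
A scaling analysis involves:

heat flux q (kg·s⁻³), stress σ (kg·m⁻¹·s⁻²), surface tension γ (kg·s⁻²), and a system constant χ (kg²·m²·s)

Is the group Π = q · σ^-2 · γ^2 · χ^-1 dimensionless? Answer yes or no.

Sum the exponent of each base dimension across the product:
  M: [q]_M − 2·[σ]_M + 2·[γ]_M − [χ]_M = (1) − 2·(1) + 2·(1) − (2) = -1
  L: [q]_L − 2·[σ]_L + 2·[γ]_L − [χ]_L = (0) − 2·(-1) + 2·(0) − (2) = 0
  T: [q]_T − 2·[σ]_T + 2·[γ]_T − [χ]_T = (-3) − 2·(-2) + 2·(-2) − (1) = -4
Net dimensions [M⁻¹ T⁻⁴] ≠ [1] — not dimensionless.

no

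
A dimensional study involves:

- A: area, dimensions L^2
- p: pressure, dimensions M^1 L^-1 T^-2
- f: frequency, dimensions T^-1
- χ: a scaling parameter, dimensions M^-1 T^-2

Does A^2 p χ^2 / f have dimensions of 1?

no

Sum the exponent of each base dimension across the product:
  M: 2·[A]_M + [p]_M − [f]_M + 2·[χ]_M = 2·(0) + (1) − (0) + 2·(-1) = -1
  L: 2·[A]_L + [p]_L − [f]_L + 2·[χ]_L = 2·(2) + (-1) − (0) + 2·(0) = 3
  T: 2·[A]_T + [p]_T − [f]_T + 2·[χ]_T = 2·(0) + (-2) − (-1) + 2·(-2) = -5
Net dimensions [M⁻¹ L³ T⁻⁵] ≠ [1] — not dimensionless.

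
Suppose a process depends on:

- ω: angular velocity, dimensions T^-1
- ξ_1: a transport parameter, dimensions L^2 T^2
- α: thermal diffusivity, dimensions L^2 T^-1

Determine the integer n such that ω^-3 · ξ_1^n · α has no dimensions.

-1

Balance the L exponent: (2)·n from ξ_1, plus −3·(0) + (2) = 2 from the rest, must sum to zero.
2n + 2 = 0, so n = -1.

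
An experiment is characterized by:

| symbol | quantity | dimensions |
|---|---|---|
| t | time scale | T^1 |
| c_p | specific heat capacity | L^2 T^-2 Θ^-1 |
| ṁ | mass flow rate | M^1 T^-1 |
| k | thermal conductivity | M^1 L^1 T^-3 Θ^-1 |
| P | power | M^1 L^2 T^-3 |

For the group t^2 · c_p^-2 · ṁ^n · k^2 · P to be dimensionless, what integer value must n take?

-3

Balance the M exponent: (1)·n from ṁ, plus 2·(0) − 2·(0) + 2·(1) + (1) = 3 from the rest, must sum to zero.
n + 3 = 0, so n = -3.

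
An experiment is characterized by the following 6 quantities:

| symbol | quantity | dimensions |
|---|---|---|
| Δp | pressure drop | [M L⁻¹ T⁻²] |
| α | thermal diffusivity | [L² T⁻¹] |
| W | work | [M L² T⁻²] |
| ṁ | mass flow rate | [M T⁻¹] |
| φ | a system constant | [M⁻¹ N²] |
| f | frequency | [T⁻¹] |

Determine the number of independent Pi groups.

There are 6 variables and 4 base dimensions (M, L, T, N).
The dimension matrix has rank 4.
Independent dimensionless groups: 6 − 4 = 2.

2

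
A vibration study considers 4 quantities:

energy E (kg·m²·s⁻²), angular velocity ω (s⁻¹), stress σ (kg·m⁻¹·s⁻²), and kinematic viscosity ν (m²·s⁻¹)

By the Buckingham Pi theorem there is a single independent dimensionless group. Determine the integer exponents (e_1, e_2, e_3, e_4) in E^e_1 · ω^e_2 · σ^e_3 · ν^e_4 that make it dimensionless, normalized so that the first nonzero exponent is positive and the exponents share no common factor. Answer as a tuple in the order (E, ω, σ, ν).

M: e_1·(1) + e_2·(0) + e_3·(1) + e_4·(0) = 0
L: e_1·(2) + e_2·(0) + e_3·(-1) + e_4·(2) = 0
T: e_1·(-2) + e_2·(-1) + e_3·(-2) + e_4·(-1) = 0
Solving this homogeneous linear system for the smallest-integer solution (first nonzero entry positive) gives (2, 3, -2, -3).

(2, 3, -2, -3)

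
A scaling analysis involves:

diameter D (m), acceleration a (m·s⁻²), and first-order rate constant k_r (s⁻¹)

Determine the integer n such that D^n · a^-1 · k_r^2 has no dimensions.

Balance the L exponent: (1)·n from D, plus −(1) + 2·(0) = -1 from the rest, must sum to zero.
n − 1 = 0, so n = 1.

1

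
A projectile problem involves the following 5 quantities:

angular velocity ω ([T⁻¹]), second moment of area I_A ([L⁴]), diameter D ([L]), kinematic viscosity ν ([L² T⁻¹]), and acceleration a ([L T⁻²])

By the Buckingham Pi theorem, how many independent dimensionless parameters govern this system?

3

There are 5 variables and 2 base dimensions (L, T).
The dimension matrix has rank 2.
Independent dimensionless groups: 5 − 2 = 3.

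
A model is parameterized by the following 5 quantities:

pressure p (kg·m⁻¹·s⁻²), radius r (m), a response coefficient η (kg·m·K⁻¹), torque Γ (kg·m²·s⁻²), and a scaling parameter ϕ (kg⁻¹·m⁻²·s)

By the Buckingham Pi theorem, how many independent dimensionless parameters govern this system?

There are 5 variables and 4 base dimensions (M, L, T, Θ).
The dimension matrix has rank 4.
Independent dimensionless groups: 5 − 4 = 1.

1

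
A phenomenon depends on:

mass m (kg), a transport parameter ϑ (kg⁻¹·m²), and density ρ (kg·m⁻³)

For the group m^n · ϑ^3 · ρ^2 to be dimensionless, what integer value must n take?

Balance the M exponent: (1)·n from m, plus 3·(-1) + 2·(1) = -1 from the rest, must sum to zero.
n − 1 = 0, so n = 1.

1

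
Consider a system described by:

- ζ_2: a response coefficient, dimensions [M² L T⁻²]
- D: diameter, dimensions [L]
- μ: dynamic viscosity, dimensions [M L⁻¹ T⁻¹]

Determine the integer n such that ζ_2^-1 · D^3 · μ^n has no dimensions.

2

Balance the M exponent: (1)·n from μ, plus −(2) + 3·(0) = -2 from the rest, must sum to zero.
n − 2 = 0, so n = 2.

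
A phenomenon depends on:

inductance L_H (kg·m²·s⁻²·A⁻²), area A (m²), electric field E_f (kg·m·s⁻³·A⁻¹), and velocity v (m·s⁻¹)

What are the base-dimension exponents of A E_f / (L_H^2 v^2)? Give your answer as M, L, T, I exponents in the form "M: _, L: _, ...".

Collect each base-dimension exponent across the product:
  M: −2·(1) + (0) + (1) − 2·(0) = -1
  L: −2·(2) + (2) + (1) − 2·(1) = -3
  T: −2·(-2) + (0) + (-3) − 2·(-1) = 3
  I: −2·(-2) + (0) + (-1) − 2·(0) = 3
So the dimensions are [M⁻¹ L⁻³ T³ I³].

M: -1, L: -3, T: 3, I: 3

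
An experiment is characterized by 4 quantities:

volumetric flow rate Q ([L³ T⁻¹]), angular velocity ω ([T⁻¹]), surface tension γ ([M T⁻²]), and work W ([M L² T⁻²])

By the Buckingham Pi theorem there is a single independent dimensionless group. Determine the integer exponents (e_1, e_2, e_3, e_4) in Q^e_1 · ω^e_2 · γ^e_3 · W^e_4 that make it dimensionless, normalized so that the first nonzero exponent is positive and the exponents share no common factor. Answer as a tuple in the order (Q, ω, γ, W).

(2, -2, 3, -3)

M: e_1·(0) + e_2·(0) + e_3·(1) + e_4·(1) = 0
L: e_1·(3) + e_2·(0) + e_3·(0) + e_4·(2) = 0
T: e_1·(-1) + e_2·(-1) + e_3·(-2) + e_4·(-2) = 0
Solving this homogeneous linear system for the smallest-integer solution (first nonzero entry positive) gives (2, -2, 3, -3).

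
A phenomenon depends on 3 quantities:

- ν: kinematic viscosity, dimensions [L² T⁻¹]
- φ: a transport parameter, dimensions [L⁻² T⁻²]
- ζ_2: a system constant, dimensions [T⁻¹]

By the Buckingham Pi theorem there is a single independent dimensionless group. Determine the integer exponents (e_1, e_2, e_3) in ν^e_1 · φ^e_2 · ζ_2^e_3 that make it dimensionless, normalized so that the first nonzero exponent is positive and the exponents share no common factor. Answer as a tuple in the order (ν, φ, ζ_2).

L: e_1·(2) + e_2·(-2) + e_3·(0) = 0
T: e_1·(-1) + e_2·(-2) + e_3·(-1) = 0
Solving this homogeneous linear system for the smallest-integer solution (first nonzero entry positive) gives (1, 1, -3).

(1, 1, -3)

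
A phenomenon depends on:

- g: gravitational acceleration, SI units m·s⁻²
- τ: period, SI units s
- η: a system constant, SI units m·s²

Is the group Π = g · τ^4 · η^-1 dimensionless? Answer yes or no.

Sum the exponent of each base dimension across the product:
  L: [g]_L + 4·[τ]_L − [η]_L = (1) + 4·(0) − (1) = 0
  T: [g]_T + 4·[τ]_T − [η]_T = (-2) + 4·(1) − (2) = 0
All base exponents vanish — dimensionless.

yes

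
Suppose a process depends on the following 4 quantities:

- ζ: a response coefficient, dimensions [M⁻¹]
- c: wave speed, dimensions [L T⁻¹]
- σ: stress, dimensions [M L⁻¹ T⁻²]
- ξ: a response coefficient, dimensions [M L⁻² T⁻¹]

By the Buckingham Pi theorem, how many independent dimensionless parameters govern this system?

There are 4 variables and 3 base dimensions (M, L, T).
The dimension matrix has rank 3.
Independent dimensionless groups: 4 − 3 = 1.

1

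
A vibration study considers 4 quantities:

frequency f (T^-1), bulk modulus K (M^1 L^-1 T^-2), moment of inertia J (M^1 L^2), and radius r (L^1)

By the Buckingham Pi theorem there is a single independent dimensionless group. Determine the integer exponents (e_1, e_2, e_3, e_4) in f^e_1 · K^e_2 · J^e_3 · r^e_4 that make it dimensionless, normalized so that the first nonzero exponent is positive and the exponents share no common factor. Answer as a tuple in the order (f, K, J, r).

(2, -1, 1, -3)

M: e_1·(0) + e_2·(1) + e_3·(1) + e_4·(0) = 0
L: e_1·(0) + e_2·(-1) + e_3·(2) + e_4·(1) = 0
T: e_1·(-1) + e_2·(-2) + e_3·(0) + e_4·(0) = 0
Solving this homogeneous linear system for the smallest-integer solution (first nonzero entry positive) gives (2, -1, 1, -3).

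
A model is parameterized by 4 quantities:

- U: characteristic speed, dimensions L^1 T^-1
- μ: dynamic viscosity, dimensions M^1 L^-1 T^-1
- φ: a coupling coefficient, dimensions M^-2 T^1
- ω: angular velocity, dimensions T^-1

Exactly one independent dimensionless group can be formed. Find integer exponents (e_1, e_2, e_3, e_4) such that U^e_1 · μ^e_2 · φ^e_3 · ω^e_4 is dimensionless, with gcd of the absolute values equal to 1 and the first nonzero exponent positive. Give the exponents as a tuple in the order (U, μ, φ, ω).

(2, 2, 1, -3)

M: e_1·(0) + e_2·(1) + e_3·(-2) + e_4·(0) = 0
L: e_1·(1) + e_2·(-1) + e_3·(0) + e_4·(0) = 0
T: e_1·(-1) + e_2·(-1) + e_3·(1) + e_4·(-1) = 0
Solving this homogeneous linear system for the smallest-integer solution (first nonzero entry positive) gives (2, 2, 1, -3).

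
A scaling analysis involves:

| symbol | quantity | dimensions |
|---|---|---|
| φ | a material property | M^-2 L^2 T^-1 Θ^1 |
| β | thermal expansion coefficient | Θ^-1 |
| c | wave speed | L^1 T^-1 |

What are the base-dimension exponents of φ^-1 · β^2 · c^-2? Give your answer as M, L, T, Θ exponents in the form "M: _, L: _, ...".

Collect each base-dimension exponent across the product:
  M: −(-2) + 2·(0) − 2·(0) = 2
  L: −(2) + 2·(0) − 2·(1) = -4
  T: −(-1) + 2·(0) − 2·(-1) = 3
  Θ: −(1) + 2·(-1) − 2·(0) = -3
So the dimensions are [M² L⁻⁴ T³ Θ⁻³].

M: 2, L: -4, T: 3, Θ: -3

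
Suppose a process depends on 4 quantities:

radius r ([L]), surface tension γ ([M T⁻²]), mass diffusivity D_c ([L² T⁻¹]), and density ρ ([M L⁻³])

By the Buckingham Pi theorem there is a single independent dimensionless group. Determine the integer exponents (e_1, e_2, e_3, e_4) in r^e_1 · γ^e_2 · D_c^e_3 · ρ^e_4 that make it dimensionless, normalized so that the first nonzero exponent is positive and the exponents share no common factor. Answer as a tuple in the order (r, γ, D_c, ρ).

(1, 1, -2, -1)

M: e_1·(0) + e_2·(1) + e_3·(0) + e_4·(1) = 0
L: e_1·(1) + e_2·(0) + e_3·(2) + e_4·(-3) = 0
T: e_1·(0) + e_2·(-2) + e_3·(-1) + e_4·(0) = 0
Solving this homogeneous linear system for the smallest-integer solution (first nonzero entry positive) gives (1, 1, -2, -1).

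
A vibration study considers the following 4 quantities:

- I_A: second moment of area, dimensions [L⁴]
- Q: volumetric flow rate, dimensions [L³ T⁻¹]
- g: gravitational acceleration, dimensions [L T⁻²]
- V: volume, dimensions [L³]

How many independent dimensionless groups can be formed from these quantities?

2

There are 4 variables and 2 base dimensions (L, T).
The dimension matrix has rank 2.
Independent dimensionless groups: 4 − 2 = 2.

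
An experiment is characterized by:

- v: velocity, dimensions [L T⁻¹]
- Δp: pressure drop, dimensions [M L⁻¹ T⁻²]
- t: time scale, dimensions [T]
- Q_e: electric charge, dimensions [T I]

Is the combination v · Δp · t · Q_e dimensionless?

Sum the exponent of each base dimension across the product:
  M: [v]_M + [Δp]_M + [t]_M + [Q_e]_M = (0) + (1) + (0) + (0) = 1
  L: [v]_L + [Δp]_L + [t]_L + [Q_e]_L = (1) + (-1) + (0) + (0) = 0
  T: [v]_T + [Δp]_T + [t]_T + [Q_e]_T = (-1) + (-2) + (1) + (1) = -1
  I: [v]_I + [Δp]_I + [t]_I + [Q_e]_I = (0) + (0) + (0) + (1) = 1
Net dimensions [M T⁻¹ I] ≠ [1] — not dimensionless.

no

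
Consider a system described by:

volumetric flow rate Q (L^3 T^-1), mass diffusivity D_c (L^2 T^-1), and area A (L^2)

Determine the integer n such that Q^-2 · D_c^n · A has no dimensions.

2

Balance the L exponent: (2)·n from D_c, plus −2·(3) + (2) = -4 from the rest, must sum to zero.
2n − 4 = 0, so n = 2.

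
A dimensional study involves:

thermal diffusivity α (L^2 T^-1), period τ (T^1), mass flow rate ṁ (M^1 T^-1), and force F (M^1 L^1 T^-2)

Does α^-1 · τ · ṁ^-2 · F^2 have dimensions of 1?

Sum the exponent of each base dimension across the product:
  M: −[α]_M + [τ]_M − 2·[ṁ]_M + 2·[F]_M = −(0) + (0) − 2·(1) + 2·(1) = 0
  L: −[α]_L + [τ]_L − 2·[ṁ]_L + 2·[F]_L = −(2) + (0) − 2·(0) + 2·(1) = 0
  T: −[α]_T + [τ]_T − 2·[ṁ]_T + 2·[F]_T = −(-1) + (1) − 2·(-1) + 2·(-2) = 0
  N: −[α]_N + [τ]_N − 2·[ṁ]_N + 2·[F]_N = −(0) + (0) − 2·(0) + 2·(0) = 0
All base exponents vanish — dimensionless.

yes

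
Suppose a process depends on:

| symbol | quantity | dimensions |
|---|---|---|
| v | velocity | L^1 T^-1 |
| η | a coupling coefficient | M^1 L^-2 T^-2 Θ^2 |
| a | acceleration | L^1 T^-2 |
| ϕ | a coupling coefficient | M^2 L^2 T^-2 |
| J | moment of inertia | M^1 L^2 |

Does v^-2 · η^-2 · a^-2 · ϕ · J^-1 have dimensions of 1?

no

Sum the exponent of each base dimension across the product:
  M: −2·[v]_M − 2·[η]_M − 2·[a]_M + [ϕ]_M − [J]_M = −2·(0) − 2·(1) − 2·(0) + (2) − (1) = -1
  L: −2·[v]_L − 2·[η]_L − 2·[a]_L + [ϕ]_L − [J]_L = −2·(1) − 2·(-2) − 2·(1) + (2) − (2) = 0
  T: −2·[v]_T − 2·[η]_T − 2·[a]_T + [ϕ]_T − [J]_T = −2·(-1) − 2·(-2) − 2·(-2) + (-2) − (0) = 8
  Θ: −2·[v]_Θ − 2·[η]_Θ − 2·[a]_Θ + [ϕ]_Θ − [J]_Θ = −2·(0) − 2·(2) − 2·(0) + (0) − (0) = -4
Net dimensions [M⁻¹ T⁸ Θ⁻⁴] ≠ [1] — not dimensionless.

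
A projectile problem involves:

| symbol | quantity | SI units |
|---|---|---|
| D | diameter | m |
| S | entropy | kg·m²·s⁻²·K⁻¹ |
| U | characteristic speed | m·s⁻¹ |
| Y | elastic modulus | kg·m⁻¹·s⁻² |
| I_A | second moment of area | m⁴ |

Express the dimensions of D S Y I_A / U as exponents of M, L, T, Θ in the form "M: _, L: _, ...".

Collect each base-dimension exponent across the product:
  M: (0) + (1) − (0) + (1) + (0) = 2
  L: (1) + (2) − (1) + (-1) + (4) = 5
  T: (0) + (-2) − (-1) + (-2) + (0) = -3
  Θ: (0) + (-1) − (0) + (0) + (0) = -1
So the dimensions are [M² L⁵ T⁻³ Θ⁻¹].

M: 2, L: 5, T: -3, Θ: -1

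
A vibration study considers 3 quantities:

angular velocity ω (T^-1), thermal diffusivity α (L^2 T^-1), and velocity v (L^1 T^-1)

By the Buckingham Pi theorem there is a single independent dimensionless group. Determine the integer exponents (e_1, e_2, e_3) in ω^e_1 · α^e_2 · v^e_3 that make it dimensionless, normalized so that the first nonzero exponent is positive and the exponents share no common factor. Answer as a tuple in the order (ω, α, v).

L: e_1·(0) + e_2·(2) + e_3·(1) = 0
T: e_1·(-1) + e_2·(-1) + e_3·(-1) = 0
Solving this homogeneous linear system for the smallest-integer solution (first nonzero entry positive) gives (1, 1, -2).

(1, 1, -2)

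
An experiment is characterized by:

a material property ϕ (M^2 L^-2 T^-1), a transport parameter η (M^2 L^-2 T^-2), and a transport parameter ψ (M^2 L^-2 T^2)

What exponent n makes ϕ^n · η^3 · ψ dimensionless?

Balance the M exponent: (2)·n from ϕ, plus 3·(2) + (2) = 8 from the rest, must sum to zero.
2n + 8 = 0, so n = -4.

-4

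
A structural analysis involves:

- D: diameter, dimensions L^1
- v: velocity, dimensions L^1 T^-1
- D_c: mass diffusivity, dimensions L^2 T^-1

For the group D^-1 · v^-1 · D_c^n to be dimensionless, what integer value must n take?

1

Balance the L exponent: (2)·n from D_c, plus −(1) − (1) = -2 from the rest, must sum to zero.
2n − 2 = 0, so n = 1.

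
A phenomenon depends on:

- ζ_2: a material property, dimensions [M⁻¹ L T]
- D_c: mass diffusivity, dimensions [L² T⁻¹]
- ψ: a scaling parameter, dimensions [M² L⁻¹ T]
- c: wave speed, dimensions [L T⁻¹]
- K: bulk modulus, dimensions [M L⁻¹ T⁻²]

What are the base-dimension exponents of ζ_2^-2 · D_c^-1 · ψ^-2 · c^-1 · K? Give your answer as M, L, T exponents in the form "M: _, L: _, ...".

M: -1, L: -4, T: -4

Collect each base-dimension exponent across the product:
  M: −2·(-1) − (0) − 2·(2) − (0) + (1) = -1
  L: −2·(1) − (2) − 2·(-1) − (1) + (-1) = -4
  T: −2·(1) − (-1) − 2·(1) − (-1) + (-2) = -4
So the dimensions are [M⁻¹ L⁻⁴ T⁻⁴].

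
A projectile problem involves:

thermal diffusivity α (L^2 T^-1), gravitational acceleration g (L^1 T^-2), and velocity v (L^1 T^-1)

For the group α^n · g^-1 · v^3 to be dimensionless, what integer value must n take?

Balance the L exponent: (2)·n from α, plus −(1) + 3·(1) = 2 from the rest, must sum to zero.
2n + 2 = 0, so n = -1.

-1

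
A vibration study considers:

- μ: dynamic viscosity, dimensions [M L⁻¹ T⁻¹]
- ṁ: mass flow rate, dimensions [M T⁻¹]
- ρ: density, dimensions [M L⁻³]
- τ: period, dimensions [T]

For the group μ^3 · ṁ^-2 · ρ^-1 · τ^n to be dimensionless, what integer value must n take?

1

Balance the T exponent: (1)·n from τ, plus 3·(-1) − 2·(-1) − (0) = -1 from the rest, must sum to zero.
n − 1 = 0, so n = 1.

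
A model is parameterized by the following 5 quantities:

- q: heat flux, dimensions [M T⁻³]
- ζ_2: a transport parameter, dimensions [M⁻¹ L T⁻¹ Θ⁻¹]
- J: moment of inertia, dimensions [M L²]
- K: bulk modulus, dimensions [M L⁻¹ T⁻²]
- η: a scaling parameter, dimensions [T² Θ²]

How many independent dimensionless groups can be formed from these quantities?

There are 5 variables and 4 base dimensions (M, L, T, Θ).
The dimension matrix has rank 4.
Independent dimensionless groups: 5 − 4 = 1.

1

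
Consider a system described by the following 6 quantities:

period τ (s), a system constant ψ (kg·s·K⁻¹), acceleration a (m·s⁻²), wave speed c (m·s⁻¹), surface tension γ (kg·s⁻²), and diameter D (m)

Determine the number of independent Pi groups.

There are 6 variables and 4 base dimensions (M, L, T, Θ).
The dimension matrix has rank 4.
Independent dimensionless groups: 6 − 4 = 2.

2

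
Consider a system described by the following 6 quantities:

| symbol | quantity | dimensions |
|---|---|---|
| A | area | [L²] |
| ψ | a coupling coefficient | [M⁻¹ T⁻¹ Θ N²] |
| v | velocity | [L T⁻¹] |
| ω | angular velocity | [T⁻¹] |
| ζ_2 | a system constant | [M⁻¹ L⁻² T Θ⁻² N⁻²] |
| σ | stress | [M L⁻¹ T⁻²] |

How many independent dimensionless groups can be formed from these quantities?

1

There are 6 variables and 5 base dimensions (M, L, T, Θ, N).
The dimension matrix has rank 5.
Independent dimensionless groups: 6 − 5 = 1.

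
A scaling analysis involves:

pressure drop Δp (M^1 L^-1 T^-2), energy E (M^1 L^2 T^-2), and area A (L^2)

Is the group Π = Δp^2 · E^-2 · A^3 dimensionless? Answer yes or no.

yes

Sum the exponent of each base dimension across the product:
  M: 2·[Δp]_M − 2·[E]_M + 3·[A]_M = 2·(1) − 2·(1) + 3·(0) = 0
  L: 2·[Δp]_L − 2·[E]_L + 3·[A]_L = 2·(-1) − 2·(2) + 3·(2) = 0
  T: 2·[Δp]_T − 2·[E]_T + 3·[A]_T = 2·(-2) − 2·(-2) + 3·(0) = 0
  Θ: 2·[Δp]_Θ − 2·[E]_Θ + 3·[A]_Θ = 2·(0) − 2·(0) + 3·(0) = 0
All base exponents vanish — dimensionless.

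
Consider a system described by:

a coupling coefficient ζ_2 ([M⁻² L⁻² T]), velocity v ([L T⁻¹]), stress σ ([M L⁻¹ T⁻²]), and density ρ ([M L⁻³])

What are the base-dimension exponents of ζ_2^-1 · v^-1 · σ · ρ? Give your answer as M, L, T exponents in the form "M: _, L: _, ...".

Collect each base-dimension exponent across the product:
  M: −(-2) − (0) + (1) + (1) = 4
  L: −(-2) − (1) + (-1) + (-3) = -3
  T: −(1) − (-1) + (-2) + (0) = -2
So the dimensions are [M⁴ L⁻³ T⁻²].

M: 4, L: -3, T: -2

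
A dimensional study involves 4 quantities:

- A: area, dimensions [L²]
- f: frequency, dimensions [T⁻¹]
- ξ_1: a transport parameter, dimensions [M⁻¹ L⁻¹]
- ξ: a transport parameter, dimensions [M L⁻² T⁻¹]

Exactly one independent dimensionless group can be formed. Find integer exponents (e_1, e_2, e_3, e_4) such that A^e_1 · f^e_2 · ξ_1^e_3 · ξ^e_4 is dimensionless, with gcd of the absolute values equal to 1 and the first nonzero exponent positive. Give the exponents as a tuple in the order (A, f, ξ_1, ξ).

(3, -2, 2, 2)

M: e_1·(0) + e_2·(0) + e_3·(-1) + e_4·(1) = 0
L: e_1·(2) + e_2·(0) + e_3·(-1) + e_4·(-2) = 0
T: e_1·(0) + e_2·(-1) + e_3·(0) + e_4·(-1) = 0
Solving this homogeneous linear system for the smallest-integer solution (first nonzero entry positive) gives (3, -2, 2, 2).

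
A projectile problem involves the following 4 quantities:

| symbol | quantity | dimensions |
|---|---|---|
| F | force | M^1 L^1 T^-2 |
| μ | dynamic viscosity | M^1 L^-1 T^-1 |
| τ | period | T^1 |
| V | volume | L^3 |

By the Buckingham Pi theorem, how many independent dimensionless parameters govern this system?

1

There are 4 variables and 3 base dimensions (M, L, T).
The dimension matrix has rank 3.
Independent dimensionless groups: 4 − 3 = 1.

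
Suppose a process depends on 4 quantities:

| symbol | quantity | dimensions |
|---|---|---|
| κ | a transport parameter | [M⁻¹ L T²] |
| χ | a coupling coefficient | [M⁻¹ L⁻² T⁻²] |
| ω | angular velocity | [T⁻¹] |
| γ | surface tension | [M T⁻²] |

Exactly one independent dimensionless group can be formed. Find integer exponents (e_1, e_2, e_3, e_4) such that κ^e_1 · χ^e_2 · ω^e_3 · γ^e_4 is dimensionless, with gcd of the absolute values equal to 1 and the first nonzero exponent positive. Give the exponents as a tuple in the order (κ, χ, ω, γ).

M: e_1·(-1) + e_2·(-1) + e_3·(0) + e_4·(1) = 0
L: e_1·(1) + e_2·(-2) + e_3·(0) + e_4·(0) = 0
T: e_1·(2) + e_2·(-2) + e_3·(-1) + e_4·(-2) = 0
Solving this homogeneous linear system for the smallest-integer solution (first nonzero entry positive) gives (2, 1, -4, 3).

(2, 1, -4, 3)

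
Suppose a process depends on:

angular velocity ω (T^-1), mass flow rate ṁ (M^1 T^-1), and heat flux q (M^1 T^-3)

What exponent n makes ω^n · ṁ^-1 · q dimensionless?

Balance the T exponent: (-1)·n from ω, plus −(-1) + (-3) = -2 from the rest, must sum to zero.
−n − 2 = 0, so n = -2.

-2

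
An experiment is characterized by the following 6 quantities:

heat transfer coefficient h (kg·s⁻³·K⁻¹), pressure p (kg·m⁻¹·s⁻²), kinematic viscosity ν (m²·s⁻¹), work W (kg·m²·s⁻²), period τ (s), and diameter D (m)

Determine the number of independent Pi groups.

There are 6 variables and 4 base dimensions (M, L, T, Θ).
The dimension matrix has rank 4.
Independent dimensionless groups: 6 − 4 = 2.

2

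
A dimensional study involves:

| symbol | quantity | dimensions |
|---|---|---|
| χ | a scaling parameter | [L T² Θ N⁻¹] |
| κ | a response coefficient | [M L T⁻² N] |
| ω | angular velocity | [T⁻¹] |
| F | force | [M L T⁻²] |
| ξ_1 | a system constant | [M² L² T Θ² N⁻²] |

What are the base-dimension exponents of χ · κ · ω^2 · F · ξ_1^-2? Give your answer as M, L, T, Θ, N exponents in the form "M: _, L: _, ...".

M: -2, L: -1, T: -6, Θ: -3, N: 4

Collect each base-dimension exponent across the product:
  M: (0) + (1) + 2·(0) + (1) − 2·(2) = -2
  L: (1) + (1) + 2·(0) + (1) − 2·(2) = -1
  T: (2) + (-2) + 2·(-1) + (-2) − 2·(1) = -6
  Θ: (1) + (0) + 2·(0) + (0) − 2·(2) = -3
  N: (-1) + (1) + 2·(0) + (0) − 2·(-2) = 4
So the dimensions are [M⁻² L⁻¹ T⁻⁶ Θ⁻³ N⁴].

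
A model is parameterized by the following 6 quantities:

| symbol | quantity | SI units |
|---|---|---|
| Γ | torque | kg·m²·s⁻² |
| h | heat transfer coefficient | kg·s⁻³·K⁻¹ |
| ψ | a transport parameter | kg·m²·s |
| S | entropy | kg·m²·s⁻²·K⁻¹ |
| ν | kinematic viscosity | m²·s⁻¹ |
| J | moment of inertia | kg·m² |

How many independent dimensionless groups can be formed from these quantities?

2

There are 6 variables and 4 base dimensions (M, L, T, Θ).
The dimension matrix has rank 4.
Independent dimensionless groups: 6 − 4 = 2.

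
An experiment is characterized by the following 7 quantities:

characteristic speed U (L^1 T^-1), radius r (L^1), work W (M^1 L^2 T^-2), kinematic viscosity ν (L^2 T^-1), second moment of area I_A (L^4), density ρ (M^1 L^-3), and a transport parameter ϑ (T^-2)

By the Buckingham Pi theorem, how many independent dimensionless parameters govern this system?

There are 7 variables and 3 base dimensions (M, L, T).
The dimension matrix has rank 3.
Independent dimensionless groups: 7 − 3 = 4.

4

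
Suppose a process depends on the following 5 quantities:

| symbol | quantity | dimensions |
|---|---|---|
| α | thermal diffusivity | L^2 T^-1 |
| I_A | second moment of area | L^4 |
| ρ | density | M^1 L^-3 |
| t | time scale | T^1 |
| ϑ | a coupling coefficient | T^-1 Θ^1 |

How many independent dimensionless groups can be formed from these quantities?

There are 5 variables and 4 base dimensions (M, L, T, Θ).
The dimension matrix has rank 4.
Independent dimensionless groups: 5 − 4 = 1.

1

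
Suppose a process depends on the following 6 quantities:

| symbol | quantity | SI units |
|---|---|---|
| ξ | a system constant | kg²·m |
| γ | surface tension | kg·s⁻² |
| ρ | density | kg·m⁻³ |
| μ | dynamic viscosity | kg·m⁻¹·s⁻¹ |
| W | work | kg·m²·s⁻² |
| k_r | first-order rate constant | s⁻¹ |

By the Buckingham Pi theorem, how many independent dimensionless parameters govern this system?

3

There are 6 variables and 3 base dimensions (M, L, T).
The dimension matrix has rank 3.
Independent dimensionless groups: 6 − 3 = 3.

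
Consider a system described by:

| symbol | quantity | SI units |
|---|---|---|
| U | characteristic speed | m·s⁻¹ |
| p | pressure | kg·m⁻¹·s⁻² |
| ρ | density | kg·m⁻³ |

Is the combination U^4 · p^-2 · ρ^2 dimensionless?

yes

Sum the exponent of each base dimension across the product:
  M: 4·[U]_M − 2·[p]_M + 2·[ρ]_M = 4·(0) − 2·(1) + 2·(1) = 0
  L: 4·[U]_L − 2·[p]_L + 2·[ρ]_L = 4·(1) − 2·(-1) + 2·(-3) = 0
  T: 4·[U]_T − 2·[p]_T + 2·[ρ]_T = 4·(-1) − 2·(-2) + 2·(0) = 0
  Θ: 4·[U]_Θ − 2·[p]_Θ + 2·[ρ]_Θ = 4·(0) − 2·(0) + 2·(0) = 0
All base exponents vanish — dimensionless.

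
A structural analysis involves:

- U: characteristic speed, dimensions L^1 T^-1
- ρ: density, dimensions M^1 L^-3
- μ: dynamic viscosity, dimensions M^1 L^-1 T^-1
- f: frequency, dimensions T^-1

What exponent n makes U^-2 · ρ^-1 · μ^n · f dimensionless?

Balance the M exponent: (1)·n from μ, plus −2·(0) − (1) + (0) = -1 from the rest, must sum to zero.
n − 1 = 0, so n = 1.

1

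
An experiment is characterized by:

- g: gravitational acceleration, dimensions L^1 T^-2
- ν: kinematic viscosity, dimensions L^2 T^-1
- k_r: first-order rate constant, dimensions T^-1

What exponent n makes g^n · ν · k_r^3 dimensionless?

-2

Balance the L exponent: (1)·n from g, plus (2) + 3·(0) = 2 from the rest, must sum to zero.
n + 2 = 0, so n = -2.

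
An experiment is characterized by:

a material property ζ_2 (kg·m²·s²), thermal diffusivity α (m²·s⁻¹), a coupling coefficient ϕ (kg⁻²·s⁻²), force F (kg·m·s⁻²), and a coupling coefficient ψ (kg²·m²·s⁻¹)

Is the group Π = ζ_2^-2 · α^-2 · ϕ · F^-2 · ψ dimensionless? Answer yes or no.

no

Sum the exponent of each base dimension across the product:
  M: −2·[ζ_2]_M − 2·[α]_M + [ϕ]_M − 2·[F]_M + [ψ]_M = −2·(1) − 2·(0) + (-2) − 2·(1) + (2) = -4
  L: −2·[ζ_2]_L − 2·[α]_L + [ϕ]_L − 2·[F]_L + [ψ]_L = −2·(2) − 2·(2) + (0) − 2·(1) + (2) = -8
  T: −2·[ζ_2]_T − 2·[α]_T + [ϕ]_T − 2·[F]_T + [ψ]_T = −2·(2) − 2·(-1) + (-2) − 2·(-2) + (-1) = -1
Net dimensions [M⁻⁴ L⁻⁸ T⁻¹] ≠ [1] — not dimensionless.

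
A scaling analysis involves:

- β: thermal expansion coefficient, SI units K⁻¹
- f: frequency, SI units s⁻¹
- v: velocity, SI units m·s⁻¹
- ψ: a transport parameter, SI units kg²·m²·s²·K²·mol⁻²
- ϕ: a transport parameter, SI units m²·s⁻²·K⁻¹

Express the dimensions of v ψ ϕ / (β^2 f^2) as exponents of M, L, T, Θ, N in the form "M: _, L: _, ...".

Collect each base-dimension exponent across the product:
  M: −2·(0) − 2·(0) + (0) + (2) + (0) = 2
  L: −2·(0) − 2·(0) + (1) + (2) + (2) = 5
  T: −2·(0) − 2·(-1) + (-1) + (2) + (-2) = 1
  Θ: −2·(-1) − 2·(0) + (0) + (2) + (-1) = 3
  N: −2·(0) − 2·(0) + (0) + (-2) + (0) = -2
So the dimensions are [M² L⁵ T Θ³ N⁻²].

M: 2, L: 5, T: 1, Θ: 3, N: -2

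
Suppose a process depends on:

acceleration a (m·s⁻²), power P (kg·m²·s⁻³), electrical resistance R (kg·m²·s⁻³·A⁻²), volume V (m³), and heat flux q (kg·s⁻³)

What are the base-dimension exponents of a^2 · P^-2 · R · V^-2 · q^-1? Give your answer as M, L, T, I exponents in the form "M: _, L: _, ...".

M: -2, L: -6, T: 2, I: -2

Collect each base-dimension exponent across the product:
  M: 2·(0) − 2·(1) + (1) − 2·(0) − (1) = -2
  L: 2·(1) − 2·(2) + (2) − 2·(3) − (0) = -6
  T: 2·(-2) − 2·(-3) + (-3) − 2·(0) − (-3) = 2
  I: 2·(0) − 2·(0) + (-2) − 2·(0) − (0) = -2
So the dimensions are [M⁻² L⁻⁶ T² I⁻²].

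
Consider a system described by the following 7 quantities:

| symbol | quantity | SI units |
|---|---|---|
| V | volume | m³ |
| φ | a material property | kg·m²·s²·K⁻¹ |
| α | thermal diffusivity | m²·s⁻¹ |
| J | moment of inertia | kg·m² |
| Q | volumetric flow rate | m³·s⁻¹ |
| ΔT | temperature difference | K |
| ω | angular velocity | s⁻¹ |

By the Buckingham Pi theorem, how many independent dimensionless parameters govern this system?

There are 7 variables and 4 base dimensions (M, L, T, Θ).
The dimension matrix has rank 4.
Independent dimensionless groups: 7 − 4 = 3.

3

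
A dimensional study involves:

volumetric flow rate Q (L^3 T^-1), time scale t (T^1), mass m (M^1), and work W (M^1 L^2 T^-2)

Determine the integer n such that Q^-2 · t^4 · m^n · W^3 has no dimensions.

-3

Balance the M exponent: (1)·n from m, plus −2·(0) + 4·(0) + 3·(1) = 3 from the rest, must sum to zero.
n + 3 = 0, so n = -3.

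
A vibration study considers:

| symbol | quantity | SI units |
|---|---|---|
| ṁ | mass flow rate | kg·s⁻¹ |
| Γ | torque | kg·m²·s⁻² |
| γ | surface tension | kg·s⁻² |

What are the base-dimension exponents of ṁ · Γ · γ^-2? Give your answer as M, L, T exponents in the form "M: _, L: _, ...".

M: 0, L: 2, T: 1

Collect each base-dimension exponent across the product:
  M: (1) + (1) − 2·(1) = 0
  L: (0) + (2) − 2·(0) = 2
  T: (-1) + (-2) − 2·(-2) = 1
So the dimensions are [L² T].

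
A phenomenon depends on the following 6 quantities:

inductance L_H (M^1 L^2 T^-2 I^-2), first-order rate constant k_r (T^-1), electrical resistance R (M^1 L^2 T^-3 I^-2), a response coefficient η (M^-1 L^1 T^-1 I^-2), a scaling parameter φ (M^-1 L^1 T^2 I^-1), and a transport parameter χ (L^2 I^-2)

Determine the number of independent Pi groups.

2

There are 6 variables and 4 base dimensions (M, L, T, I).
The dimension matrix has rank 4.
Independent dimensionless groups: 6 − 4 = 2.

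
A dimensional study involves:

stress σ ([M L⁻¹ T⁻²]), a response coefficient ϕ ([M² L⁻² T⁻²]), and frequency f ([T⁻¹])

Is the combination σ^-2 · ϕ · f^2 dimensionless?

yes

Sum the exponent of each base dimension across the product:
  M: −2·[σ]_M + [ϕ]_M + 2·[f]_M = −2·(1) + (2) + 2·(0) = 0
  L: −2·[σ]_L + [ϕ]_L + 2·[f]_L = −2·(-1) + (-2) + 2·(0) = 0
  T: −2·[σ]_T + [ϕ]_T + 2·[f]_T = −2·(-2) + (-2) + 2·(-1) = 0
All base exponents vanish — dimensionless.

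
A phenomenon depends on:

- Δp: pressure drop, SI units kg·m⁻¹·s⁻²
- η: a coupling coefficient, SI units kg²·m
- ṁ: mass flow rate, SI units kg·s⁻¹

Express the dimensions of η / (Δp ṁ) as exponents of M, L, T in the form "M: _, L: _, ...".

M: 0, L: 2, T: 3

Collect each base-dimension exponent across the product:
  M: −(1) + (2) − (1) = 0
  L: −(-1) + (1) − (0) = 2
  T: −(-2) + (0) − (-1) = 3
So the dimensions are [L² T³].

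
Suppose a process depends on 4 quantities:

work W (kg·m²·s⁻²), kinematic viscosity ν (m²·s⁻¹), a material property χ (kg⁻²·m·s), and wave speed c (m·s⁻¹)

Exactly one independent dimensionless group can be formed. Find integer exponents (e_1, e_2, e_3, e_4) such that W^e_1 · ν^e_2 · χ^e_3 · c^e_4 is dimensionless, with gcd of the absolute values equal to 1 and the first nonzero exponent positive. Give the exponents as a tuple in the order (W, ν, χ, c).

(2, -2, 1, -1)

M: e_1·(1) + e_2·(0) + e_3·(-2) + e_4·(0) = 0
L: e_1·(2) + e_2·(2) + e_3·(1) + e_4·(1) = 0
T: e_1·(-2) + e_2·(-1) + e_3·(1) + e_4·(-1) = 0
Solving this homogeneous linear system for the smallest-integer solution (first nonzero entry positive) gives (2, -2, 1, -1).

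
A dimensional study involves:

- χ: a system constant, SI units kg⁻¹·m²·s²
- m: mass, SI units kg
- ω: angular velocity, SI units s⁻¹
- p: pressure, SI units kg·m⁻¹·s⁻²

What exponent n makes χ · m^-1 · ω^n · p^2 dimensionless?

-2

Balance the T exponent: (-1)·n from ω, plus (2) − (0) + 2·(-2) = -2 from the rest, must sum to zero.
−n − 2 = 0, so n = -2.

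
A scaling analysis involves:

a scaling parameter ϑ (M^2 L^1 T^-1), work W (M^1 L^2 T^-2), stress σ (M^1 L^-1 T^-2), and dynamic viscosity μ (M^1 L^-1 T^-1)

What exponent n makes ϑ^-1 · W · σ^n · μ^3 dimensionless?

Balance the M exponent: (1)·n from σ, plus −(2) + (1) + 3·(1) = 2 from the rest, must sum to zero.
n + 2 = 0, so n = -2.

-2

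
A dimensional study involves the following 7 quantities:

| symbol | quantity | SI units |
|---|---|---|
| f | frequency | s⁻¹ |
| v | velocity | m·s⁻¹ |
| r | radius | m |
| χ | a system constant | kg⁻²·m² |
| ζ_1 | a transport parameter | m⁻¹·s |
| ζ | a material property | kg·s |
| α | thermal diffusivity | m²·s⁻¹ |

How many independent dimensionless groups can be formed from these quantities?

There are 7 variables and 3 base dimensions (M, L, T).
The dimension matrix has rank 3.
Independent dimensionless groups: 7 − 3 = 4.

4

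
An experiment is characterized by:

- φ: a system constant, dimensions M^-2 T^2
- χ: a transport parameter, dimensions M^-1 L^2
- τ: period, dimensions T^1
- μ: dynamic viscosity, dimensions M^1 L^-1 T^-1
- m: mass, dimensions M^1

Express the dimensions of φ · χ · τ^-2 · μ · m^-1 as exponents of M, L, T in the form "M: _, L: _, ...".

M: -3, L: 1, T: -1

Collect each base-dimension exponent across the product:
  M: (-2) + (-1) − 2·(0) + (1) − (1) = -3
  L: (0) + (2) − 2·(0) + (-1) − (0) = 1
  T: (2) + (0) − 2·(1) + (-1) − (0) = -1
So the dimensions are [M⁻³ L T⁻¹].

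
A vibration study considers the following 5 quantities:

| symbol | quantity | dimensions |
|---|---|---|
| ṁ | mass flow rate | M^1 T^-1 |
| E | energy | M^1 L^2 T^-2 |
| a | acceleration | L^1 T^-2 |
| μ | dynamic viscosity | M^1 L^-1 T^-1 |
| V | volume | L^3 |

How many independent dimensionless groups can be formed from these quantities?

2

There are 5 variables and 3 base dimensions (M, L, T).
The dimension matrix has rank 3.
Independent dimensionless groups: 5 − 3 = 2.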